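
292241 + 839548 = 1131789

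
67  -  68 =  - 1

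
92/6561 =92/6561=0.01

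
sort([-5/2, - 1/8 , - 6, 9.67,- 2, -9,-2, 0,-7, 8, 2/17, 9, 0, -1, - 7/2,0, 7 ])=[  -  9, - 7,- 6, - 7/2,-5/2,  -  2, - 2, - 1, - 1/8,0 , 0 , 0, 2/17, 7,8,9,9.67] 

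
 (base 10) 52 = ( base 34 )1i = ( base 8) 64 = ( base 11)48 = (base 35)1h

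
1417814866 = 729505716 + 688309150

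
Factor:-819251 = -819251^1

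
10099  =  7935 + 2164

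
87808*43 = 3775744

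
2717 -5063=  -  2346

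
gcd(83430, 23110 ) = 10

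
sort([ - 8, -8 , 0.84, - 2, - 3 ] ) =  [-8, - 8  , - 3,-2,0.84]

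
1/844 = 1/844 = 0.00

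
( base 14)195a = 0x11ec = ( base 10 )4588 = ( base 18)e2g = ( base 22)9ac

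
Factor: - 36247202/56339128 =-18123601/28169564 = -2^( - 2)*7042391^( - 1)*18123601^1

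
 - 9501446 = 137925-9639371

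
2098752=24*87448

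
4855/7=4855/7 =693.57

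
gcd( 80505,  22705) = 5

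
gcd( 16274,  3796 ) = 2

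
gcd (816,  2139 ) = 3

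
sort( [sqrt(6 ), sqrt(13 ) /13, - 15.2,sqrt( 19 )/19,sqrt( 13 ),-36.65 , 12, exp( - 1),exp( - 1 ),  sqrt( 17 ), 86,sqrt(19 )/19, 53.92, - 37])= [ - 37, - 36.65,-15.2,sqrt(19)/19, sqrt(19 )/19,  sqrt( 13)/13 , exp( - 1), exp( - 1 ),sqrt(6),sqrt(13 ),sqrt(17),12,53.92,86]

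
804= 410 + 394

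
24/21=1+1/7 = 1.14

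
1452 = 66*22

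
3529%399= 337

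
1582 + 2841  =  4423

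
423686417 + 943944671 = 1367631088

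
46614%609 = 330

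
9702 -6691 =3011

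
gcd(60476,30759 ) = 1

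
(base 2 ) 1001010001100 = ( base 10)4748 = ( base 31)4t5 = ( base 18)ebe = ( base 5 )122443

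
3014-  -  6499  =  9513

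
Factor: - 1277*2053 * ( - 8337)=3^1*7^1 * 397^1 * 1277^1*2053^1 = 21856954497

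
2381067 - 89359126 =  -86978059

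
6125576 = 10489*584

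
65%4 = 1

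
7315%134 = 79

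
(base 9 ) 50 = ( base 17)2b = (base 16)2d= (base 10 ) 45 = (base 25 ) 1k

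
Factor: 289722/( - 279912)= - 2^( - 2)*107^( - 1)*443^1 = - 443/428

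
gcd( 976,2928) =976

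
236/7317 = 236/7317 = 0.03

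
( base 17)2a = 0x2c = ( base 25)1J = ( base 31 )1D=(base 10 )44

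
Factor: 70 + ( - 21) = 49 = 7^2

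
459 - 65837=-65378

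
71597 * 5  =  357985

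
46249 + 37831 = 84080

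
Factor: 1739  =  37^1 *47^1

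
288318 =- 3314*( - 87)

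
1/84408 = 1/84408  =  0.00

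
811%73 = 8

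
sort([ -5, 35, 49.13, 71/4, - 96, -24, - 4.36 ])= [ - 96,  -  24,-5, - 4.36, 71/4, 35,  49.13 ] 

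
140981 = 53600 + 87381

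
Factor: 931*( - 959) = - 892829 = - 7^3*19^1*137^1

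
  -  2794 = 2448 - 5242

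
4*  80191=320764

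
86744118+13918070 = 100662188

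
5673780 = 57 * 99540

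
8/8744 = 1/1093 =0.00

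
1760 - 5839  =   - 4079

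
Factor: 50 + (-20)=2^1*3^1*5^1 = 30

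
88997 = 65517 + 23480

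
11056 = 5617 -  - 5439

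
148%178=148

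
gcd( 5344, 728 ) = 8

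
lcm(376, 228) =21432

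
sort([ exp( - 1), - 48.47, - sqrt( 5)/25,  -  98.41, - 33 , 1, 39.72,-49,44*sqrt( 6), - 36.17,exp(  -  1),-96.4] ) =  [ - 98.41, - 96.4 ,-49, -48.47, - 36.17, - 33 , - sqrt( 5 )/25,  exp( - 1), exp(  -  1 ),1,39.72,44*sqrt(6 ) ] 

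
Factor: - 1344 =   -  2^6*3^1*7^1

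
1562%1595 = 1562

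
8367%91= 86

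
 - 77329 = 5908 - 83237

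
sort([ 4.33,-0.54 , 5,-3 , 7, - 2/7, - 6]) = [ - 6, - 3, - 0.54, -2/7,4.33, 5, 7 ]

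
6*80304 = 481824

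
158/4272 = 79/2136 = 0.04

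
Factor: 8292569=19^1*241^1*1811^1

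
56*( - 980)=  - 54880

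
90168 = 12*7514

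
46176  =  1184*39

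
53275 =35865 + 17410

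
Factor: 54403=54403^1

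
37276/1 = 37276 = 37276.00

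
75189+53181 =128370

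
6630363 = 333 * 19911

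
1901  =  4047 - 2146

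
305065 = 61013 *5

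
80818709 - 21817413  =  59001296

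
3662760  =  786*4660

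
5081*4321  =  21955001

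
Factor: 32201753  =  313^1  *102881^1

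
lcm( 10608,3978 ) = 31824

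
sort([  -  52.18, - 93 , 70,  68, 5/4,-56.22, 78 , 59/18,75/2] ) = [ - 93 ,-56.22 , - 52.18, 5/4,59/18, 75/2, 68,70,78]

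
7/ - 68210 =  -7/68210 = -  0.00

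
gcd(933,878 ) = 1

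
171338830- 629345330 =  - 458006500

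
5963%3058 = 2905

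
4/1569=4/1569 = 0.00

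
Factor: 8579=23^1*373^1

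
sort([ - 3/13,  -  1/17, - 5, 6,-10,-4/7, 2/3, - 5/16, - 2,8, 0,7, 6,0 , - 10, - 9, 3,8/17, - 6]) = [ - 10, -10, - 9, - 6, - 5,-2, - 4/7, - 5/16, - 3/13 , - 1/17, 0,0, 8/17, 2/3,3,6, 6, 7, 8]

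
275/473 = 25/43 = 0.58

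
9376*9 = 84384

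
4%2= 0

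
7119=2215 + 4904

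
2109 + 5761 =7870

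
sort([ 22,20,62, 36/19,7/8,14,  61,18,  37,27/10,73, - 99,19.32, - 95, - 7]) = [-99, - 95, - 7 , 7/8 , 36/19,  27/10,14,18,19.32,20,  22,37,61,62,  73]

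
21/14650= 21/14650 = 0.00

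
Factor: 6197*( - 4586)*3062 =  - 2^2*1531^1*2293^1*6197^1  =  - 87020331404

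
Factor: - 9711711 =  - 3^3*31^1*41^1*283^1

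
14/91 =2/13=0.15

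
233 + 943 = 1176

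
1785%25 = 10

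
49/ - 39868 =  - 49/39868 =- 0.00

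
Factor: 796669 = 31^2*829^1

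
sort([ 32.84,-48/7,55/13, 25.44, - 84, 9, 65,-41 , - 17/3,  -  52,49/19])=[ - 84,-52 ,-41, - 48/7, - 17/3,49/19, 55/13,9, 25.44,  32.84, 65]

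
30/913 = 30/913 = 0.03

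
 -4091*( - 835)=3415985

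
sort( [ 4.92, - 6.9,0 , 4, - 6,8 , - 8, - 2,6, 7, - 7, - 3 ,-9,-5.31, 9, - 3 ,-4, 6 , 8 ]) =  [ - 9, - 8, - 7, - 6.9, - 6, - 5.31, -4,  -  3, - 3,-2, 0,4, 4.92, 6, 6,7, 8,8,  9]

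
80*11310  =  904800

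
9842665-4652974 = 5189691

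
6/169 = 6/169 = 0.04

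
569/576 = 569/576 =0.99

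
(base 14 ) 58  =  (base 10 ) 78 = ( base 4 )1032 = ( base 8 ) 116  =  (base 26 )30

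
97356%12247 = 11627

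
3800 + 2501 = 6301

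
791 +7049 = 7840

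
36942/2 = 18471 =18471.00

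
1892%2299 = 1892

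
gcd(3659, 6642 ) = 1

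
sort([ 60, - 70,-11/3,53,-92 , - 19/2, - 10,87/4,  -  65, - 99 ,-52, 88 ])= [ - 99,- 92,-70, -65, - 52, - 10, - 19/2, -11/3, 87/4,53,60, 88]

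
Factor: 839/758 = 2^(  -  1 ) * 379^ ( - 1)*839^1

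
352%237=115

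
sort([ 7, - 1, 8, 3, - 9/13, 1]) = [-1, - 9/13, 1, 3,7, 8]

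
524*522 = 273528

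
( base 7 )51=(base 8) 44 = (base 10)36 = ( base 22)1E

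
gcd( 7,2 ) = 1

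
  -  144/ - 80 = 9/5 = 1.80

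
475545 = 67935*7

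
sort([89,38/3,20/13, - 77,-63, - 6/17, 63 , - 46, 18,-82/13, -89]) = [-89, - 77,-63,-46,- 82/13, - 6/17, 20/13, 38/3, 18, 63,  89 ]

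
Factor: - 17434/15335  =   - 2^1*5^( - 1) * 23^1 * 379^1*3067^( - 1 ) 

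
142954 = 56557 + 86397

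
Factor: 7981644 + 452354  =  2^1*4216999^1 = 8433998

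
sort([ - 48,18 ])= [ - 48, 18 ]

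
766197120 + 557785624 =1323982744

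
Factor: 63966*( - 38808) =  - 2482392528= - 2^4*3^3*7^3*11^1* 1523^1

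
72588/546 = 132 + 86/91 = 132.95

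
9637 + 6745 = 16382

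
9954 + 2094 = 12048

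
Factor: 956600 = 2^3*5^2*4783^1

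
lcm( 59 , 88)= 5192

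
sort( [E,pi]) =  [E, pi]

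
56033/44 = 1273 + 21/44 = 1273.48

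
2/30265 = 2/30265 = 0.00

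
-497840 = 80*(  -  6223)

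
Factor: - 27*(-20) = 2^2*3^3*5^1 = 540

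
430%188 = 54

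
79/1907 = 79/1907 =0.04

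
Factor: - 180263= - 180263^1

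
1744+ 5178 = 6922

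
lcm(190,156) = 14820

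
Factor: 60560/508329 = 2^4*3^ ( - 3)*5^1 * 67^( - 1 )*281^( - 1 )*757^1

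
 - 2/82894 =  - 1 + 41446/41447 =- 0.00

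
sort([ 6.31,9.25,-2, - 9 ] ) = [ - 9 , - 2, 6.31  ,  9.25 ]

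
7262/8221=7262/8221 = 0.88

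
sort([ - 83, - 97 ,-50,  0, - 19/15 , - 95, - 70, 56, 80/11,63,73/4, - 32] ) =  [ - 97,-95, - 83, - 70, - 50,  -  32, - 19/15, 0, 80/11,73/4, 56,  63 ] 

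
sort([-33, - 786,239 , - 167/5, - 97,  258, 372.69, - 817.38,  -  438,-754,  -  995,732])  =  [-995,-817.38,  -  786, - 754,-438, -97, -167/5,- 33,239,258,372.69, 732] 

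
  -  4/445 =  - 4/445 = -  0.01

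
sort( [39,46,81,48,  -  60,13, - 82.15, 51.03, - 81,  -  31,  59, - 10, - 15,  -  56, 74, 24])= [ - 82.15,- 81,-60, - 56, - 31,-15, - 10,13, 24, 39,46,48,51.03, 59,  74  ,  81 ] 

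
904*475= 429400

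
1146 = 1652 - 506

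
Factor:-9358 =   -  2^1*4679^1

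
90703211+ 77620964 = 168324175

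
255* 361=92055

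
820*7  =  5740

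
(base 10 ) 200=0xC8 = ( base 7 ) 404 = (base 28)74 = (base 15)D5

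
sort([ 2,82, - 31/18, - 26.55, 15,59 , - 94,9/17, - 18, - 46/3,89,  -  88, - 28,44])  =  [ - 94, - 88 , - 28, - 26.55,- 18, - 46/3, - 31/18,  9/17, 2,  15,44 , 59,82,89]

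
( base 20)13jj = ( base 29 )BC0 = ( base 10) 9599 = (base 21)10g2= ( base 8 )22577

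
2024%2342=2024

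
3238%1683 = 1555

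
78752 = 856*92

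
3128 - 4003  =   - 875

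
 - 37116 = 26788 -63904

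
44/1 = 44 = 44.00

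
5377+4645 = 10022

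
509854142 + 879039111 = 1388893253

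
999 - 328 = 671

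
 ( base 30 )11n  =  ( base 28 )161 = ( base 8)1671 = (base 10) 953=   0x3b9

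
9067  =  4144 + 4923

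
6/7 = 6/7 = 0.86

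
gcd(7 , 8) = 1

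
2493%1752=741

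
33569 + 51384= 84953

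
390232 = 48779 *8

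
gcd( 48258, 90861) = 3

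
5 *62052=310260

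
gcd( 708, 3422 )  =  118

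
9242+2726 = 11968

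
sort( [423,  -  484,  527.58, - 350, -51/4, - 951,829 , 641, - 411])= [ - 951, - 484,  -  411, - 350, - 51/4,423,  527.58,  641,  829 ] 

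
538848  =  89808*6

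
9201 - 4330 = 4871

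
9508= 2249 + 7259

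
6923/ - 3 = -2308 + 1/3 = -2307.67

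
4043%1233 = 344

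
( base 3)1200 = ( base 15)30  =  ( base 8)55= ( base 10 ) 45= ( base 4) 231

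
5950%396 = 10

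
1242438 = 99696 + 1142742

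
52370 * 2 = 104740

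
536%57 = 23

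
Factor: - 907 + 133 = -2^1*3^2*43^1=- 774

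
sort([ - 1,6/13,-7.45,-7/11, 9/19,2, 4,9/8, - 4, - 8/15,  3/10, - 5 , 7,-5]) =[ - 7.45,-5,- 5, - 4,-1,  -  7/11, - 8/15,3/10, 6/13,9/19  ,  9/8,  2, 4, 7]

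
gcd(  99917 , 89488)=1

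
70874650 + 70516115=141390765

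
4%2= 0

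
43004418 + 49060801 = 92065219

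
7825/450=313/18 =17.39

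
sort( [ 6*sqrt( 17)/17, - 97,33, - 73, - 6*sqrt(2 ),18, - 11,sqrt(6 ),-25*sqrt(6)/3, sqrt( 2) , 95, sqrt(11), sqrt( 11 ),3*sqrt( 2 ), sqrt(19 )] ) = [ - 97,  -  73, - 25*sqrt( 6 )/3,-11,-6 * sqrt( 2),sqrt(2),6 * sqrt( 17)/17,sqrt(6), sqrt(11), sqrt( 11),3 * sqrt( 2),sqrt( 19) , 18 , 33, 95 ] 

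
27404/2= 13702 = 13702.00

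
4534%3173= 1361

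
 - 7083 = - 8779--1696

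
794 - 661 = 133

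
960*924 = 887040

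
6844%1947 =1003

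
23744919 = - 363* (-65413 ) 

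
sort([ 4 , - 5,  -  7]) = [ -7  , - 5,4]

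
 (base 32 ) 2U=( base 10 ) 94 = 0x5E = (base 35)2O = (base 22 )46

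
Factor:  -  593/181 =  - 181^(-1 )*593^1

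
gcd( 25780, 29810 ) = 10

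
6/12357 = 2/4119=0.00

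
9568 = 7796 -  - 1772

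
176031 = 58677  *3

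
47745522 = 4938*9669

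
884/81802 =442/40901 = 0.01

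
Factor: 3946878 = 2^1*3^2*13^1 *101^1*167^1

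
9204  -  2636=6568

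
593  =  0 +593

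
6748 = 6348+400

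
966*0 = 0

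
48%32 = 16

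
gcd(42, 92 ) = 2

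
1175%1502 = 1175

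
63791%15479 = 1875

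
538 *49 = 26362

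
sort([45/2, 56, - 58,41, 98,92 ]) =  [ - 58, 45/2, 41, 56,92,98]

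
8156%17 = 13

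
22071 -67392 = - 45321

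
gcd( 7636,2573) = 83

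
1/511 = 1/511 = 0.00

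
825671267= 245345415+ 580325852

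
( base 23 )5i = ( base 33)41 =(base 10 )133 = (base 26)53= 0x85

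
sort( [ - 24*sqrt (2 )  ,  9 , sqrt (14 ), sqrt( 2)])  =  [  -  24*sqrt( 2), sqrt( 2 ), sqrt(14 ) , 9]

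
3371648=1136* 2968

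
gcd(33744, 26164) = 4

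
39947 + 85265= 125212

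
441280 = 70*6304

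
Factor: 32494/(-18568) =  - 7/4= - 2^(  -  2 )  *7^1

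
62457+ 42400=104857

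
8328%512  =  136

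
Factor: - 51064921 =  - 37^1 * 67^1 * 20599^1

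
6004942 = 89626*67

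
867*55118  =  47787306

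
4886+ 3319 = 8205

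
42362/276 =21181/138 = 153.49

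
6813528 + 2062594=8876122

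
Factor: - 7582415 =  - 5^1*1516483^1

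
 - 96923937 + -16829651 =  - 113753588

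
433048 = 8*54131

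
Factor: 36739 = 36739^1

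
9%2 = 1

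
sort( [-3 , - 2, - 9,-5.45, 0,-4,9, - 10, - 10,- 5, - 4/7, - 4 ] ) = [-10, - 10, - 9, - 5.45, - 5, - 4, - 4, - 3, -2, - 4/7, 0,9]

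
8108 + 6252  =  14360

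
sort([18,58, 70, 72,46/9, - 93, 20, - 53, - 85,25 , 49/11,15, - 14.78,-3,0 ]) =[ - 93, - 85, - 53, - 14.78,-3,0 , 49/11 , 46/9,15,18,20,25,58,  70, 72]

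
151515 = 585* 259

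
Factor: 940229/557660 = 2^( - 2 )* 5^ (  -  1 )*27883^( - 1)* 940229^1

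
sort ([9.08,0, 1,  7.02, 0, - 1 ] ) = [ - 1,0, 0, 1, 7.02,9.08]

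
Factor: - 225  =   - 3^2 * 5^2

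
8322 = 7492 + 830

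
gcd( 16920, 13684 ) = 4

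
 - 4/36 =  - 1+8/9 = - 0.11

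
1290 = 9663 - 8373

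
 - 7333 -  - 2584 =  - 4749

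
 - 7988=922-8910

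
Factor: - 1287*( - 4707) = 6057909 = 3^4 *11^1*13^1*523^1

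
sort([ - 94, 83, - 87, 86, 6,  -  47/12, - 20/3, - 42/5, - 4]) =[ - 94, - 87,-42/5, - 20/3, - 4, -47/12 , 6,  83, 86 ] 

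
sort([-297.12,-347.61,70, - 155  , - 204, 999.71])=[-347.61, - 297.12, - 204, - 155,70, 999.71] 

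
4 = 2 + 2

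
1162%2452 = 1162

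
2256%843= 570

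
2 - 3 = -1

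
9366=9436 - 70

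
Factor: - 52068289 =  - 7^1*13^1 * 572179^1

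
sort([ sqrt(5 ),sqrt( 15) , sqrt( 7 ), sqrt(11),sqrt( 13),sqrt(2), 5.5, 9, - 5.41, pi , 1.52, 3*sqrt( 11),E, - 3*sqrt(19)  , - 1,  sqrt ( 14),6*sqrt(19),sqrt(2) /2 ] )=[ - 3* sqrt(19),  -  5.41, -1,sqrt(2) /2,sqrt ( 2 ),1.52,  sqrt(5 ),sqrt(7 ),  E,pi,sqrt(11 ),sqrt(13 ),sqrt(14 ),sqrt(15 ),5.5,9, 3*sqrt( 11 ),6*sqrt(19)]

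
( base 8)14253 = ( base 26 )98N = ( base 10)6315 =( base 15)1d10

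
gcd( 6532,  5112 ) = 284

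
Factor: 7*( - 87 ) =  -609 = -3^1*7^1*29^1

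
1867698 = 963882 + 903816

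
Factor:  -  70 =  - 2^1*5^1*7^1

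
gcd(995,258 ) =1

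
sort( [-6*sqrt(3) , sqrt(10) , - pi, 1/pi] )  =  [ - 6*sqrt( 3), - pi,1/pi,sqrt ( 10 )]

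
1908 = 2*954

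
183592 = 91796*2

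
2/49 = 2/49= 0.04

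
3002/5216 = 1501/2608= 0.58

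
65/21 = 3 + 2/21 = 3.10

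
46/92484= 23/46242 = 0.00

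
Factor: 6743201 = 1483^1 * 4547^1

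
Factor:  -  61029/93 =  - 3^1*31^(  -  1 )*6781^1 = -20343/31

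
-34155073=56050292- 90205365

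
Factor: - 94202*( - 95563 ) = 2^1*13^1*19^1*37^1*67^1*7351^1 = 9002225726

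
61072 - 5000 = 56072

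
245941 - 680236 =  - 434295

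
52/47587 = 52/47587 = 0.00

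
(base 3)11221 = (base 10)133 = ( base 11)111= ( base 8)205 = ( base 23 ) 5I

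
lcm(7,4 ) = 28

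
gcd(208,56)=8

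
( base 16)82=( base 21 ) 64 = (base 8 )202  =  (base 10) 130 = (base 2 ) 10000010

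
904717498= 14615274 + 890102224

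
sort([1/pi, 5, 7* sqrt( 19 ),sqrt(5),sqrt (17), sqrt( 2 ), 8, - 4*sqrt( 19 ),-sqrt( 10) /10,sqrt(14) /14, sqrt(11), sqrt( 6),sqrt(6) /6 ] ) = [ -4*sqrt(19), - sqrt( 10) /10,sqrt( 14)/14, 1/pi,sqrt (6 ) /6, sqrt(2 ),sqrt( 5), sqrt(6),sqrt (11),sqrt( 17 ),5,8,  7 * sqrt( 19 )]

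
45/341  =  45/341 = 0.13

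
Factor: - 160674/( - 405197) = 366/923 = 2^1*3^1*13^( - 1)*61^1*71^(-1)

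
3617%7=5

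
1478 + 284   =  1762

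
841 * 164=137924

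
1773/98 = 18 + 9/98=18.09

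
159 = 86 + 73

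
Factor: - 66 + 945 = 879 = 3^1 * 293^1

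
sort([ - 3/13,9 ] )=[ - 3/13,9]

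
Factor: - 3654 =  - 2^1*3^2 * 7^1*29^1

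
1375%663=49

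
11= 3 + 8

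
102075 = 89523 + 12552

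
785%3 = 2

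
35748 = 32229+3519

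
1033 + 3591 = 4624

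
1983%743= 497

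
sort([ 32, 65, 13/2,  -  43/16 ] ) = [ - 43/16 , 13/2,32,65]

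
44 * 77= 3388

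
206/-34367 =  - 206/34367 = - 0.01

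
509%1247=509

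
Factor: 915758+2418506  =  2^3*23^1*18121^1 =3334264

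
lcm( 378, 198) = 4158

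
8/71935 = 8/71935= 0.00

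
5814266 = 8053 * 722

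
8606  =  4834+3772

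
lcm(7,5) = 35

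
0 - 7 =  - 7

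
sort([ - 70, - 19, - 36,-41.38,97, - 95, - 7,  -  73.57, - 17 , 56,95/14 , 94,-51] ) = [-95,-73.57, - 70  , - 51, - 41.38, - 36, - 19,-17, - 7,95/14,56,94,97]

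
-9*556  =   - 5004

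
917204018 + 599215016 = 1516419034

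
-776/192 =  - 5 + 23/24 = - 4.04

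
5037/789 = 1679/263 = 6.38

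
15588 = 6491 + 9097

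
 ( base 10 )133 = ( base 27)4p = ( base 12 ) B1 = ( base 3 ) 11221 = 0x85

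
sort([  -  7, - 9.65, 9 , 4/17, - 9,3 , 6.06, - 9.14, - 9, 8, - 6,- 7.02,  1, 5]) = [ - 9.65, - 9.14, - 9, - 9, - 7.02, - 7, - 6,  4/17, 1 , 3,  5,6.06,8, 9]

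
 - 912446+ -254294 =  - 1166740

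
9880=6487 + 3393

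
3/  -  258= - 1/86=-0.01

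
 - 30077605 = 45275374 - 75352979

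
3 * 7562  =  22686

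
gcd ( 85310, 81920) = 10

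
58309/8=58309/8 = 7288.62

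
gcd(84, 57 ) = 3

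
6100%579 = 310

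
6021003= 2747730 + 3273273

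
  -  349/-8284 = 349/8284 = 0.04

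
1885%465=25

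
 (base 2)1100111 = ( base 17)61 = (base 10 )103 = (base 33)34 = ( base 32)37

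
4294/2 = 2147 =2147.00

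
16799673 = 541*31053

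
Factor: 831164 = 2^2*17^2*719^1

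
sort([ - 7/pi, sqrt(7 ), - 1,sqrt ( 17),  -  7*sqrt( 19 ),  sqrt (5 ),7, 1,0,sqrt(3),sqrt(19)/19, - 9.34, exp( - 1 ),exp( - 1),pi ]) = [ - 7* sqrt(19), - 9.34, - 7/pi, - 1, 0,sqrt(19) /19,  exp( - 1),  exp( - 1), 1, sqrt(3), sqrt (5), sqrt(7),pi, sqrt(17 ), 7 ]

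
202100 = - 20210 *(  -  10 ) 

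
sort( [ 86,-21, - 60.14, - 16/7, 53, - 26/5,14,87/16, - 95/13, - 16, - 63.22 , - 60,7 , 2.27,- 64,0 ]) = [ - 64, - 63.22,  -  60.14, - 60,-21 , - 16, - 95/13 , - 26/5, - 16/7, 0  ,  2.27 , 87/16, 7,14, 53,86 ]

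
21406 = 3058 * 7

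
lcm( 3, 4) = 12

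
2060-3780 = -1720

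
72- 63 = 9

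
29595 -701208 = -671613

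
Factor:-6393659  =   - 29^1 *220471^1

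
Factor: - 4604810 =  - 2^1*5^1*7^1*157^1*419^1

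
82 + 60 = 142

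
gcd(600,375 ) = 75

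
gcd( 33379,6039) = 1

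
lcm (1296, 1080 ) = 6480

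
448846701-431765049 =17081652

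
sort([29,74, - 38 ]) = [ - 38, 29,74]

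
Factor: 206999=13^1*15923^1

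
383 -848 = -465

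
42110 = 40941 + 1169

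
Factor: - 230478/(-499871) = 2^1* 3^1*19^ ( - 1)*107^1*359^1 * 26309^ ( - 1 ) 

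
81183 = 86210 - 5027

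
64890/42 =1545 = 1545.00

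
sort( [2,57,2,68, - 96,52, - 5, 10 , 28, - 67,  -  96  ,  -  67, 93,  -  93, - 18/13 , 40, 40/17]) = [-96, - 96, - 93, -67,-67, - 5, - 18/13,2,2, 40/17, 10,28,40, 52,57, 68,93 ] 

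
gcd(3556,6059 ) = 1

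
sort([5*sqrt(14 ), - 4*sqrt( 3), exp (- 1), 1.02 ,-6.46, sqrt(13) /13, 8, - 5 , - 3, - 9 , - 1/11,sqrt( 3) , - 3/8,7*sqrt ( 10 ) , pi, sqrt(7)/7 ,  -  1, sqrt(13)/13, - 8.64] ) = [ - 9,-8.64, - 4* sqrt ( 3 ) , - 6.46, - 5, - 3 , - 1, - 3/8, - 1/11, sqrt (13)/13 , sqrt(13)/13,exp( - 1) , sqrt ( 7 )/7, 1.02,sqrt( 3 ), pi,8,  5*sqrt( 14 ),7*sqrt( 10 )] 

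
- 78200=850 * ( - 92) 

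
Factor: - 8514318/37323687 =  - 2^1*17^( - 1 )*19^1*23^( - 1 )*47^( - 1)*677^( - 1) * 74687^1 = - 2838106/12441229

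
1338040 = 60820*22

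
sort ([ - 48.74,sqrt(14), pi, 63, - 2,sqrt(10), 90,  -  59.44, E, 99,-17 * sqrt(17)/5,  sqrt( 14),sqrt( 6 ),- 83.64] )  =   [  -  83.64, - 59.44 ,  -  48.74, - 17*sqrt (17)/5, - 2, sqrt( 6),E, pi, sqrt( 10), sqrt( 14), sqrt (14), 63, 90, 99 ]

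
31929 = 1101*29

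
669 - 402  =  267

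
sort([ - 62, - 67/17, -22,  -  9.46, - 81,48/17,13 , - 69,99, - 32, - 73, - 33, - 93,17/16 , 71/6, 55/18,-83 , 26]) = [ - 93, - 83, - 81, - 73, - 69, - 62,-33,- 32, - 22, - 9.46, - 67/17,17/16,48/17,55/18,71/6,13,26, 99] 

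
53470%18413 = 16644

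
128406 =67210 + 61196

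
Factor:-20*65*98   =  -2^3*5^2 * 7^2 *13^1  =  - 127400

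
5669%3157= 2512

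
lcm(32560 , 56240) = 618640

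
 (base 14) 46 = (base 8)76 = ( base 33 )1t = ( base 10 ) 62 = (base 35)1r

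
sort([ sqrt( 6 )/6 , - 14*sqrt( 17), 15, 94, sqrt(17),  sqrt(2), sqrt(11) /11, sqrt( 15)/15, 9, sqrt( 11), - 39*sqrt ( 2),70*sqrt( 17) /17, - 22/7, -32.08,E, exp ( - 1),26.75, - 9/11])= [ - 14*sqrt(17 ),-39*sqrt (2), - 32.08, - 22/7, - 9/11, sqrt(15 ) /15,sqrt( 11)/11, exp( - 1), sqrt (6) /6, sqrt(2) , E,sqrt (11 ), sqrt(17),9, 15, 70 *sqrt( 17)/17, 26.75, 94]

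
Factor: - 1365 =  - 3^1*5^1*7^1 * 13^1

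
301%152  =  149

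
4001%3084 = 917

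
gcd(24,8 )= 8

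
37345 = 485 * 77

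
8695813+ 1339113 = 10034926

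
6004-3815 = 2189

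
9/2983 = 9/2983 = 0.00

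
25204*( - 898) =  - 22633192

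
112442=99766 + 12676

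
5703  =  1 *5703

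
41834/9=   4648 + 2/9 = 4648.22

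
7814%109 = 75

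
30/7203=10/2401 =0.00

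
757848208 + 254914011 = 1012762219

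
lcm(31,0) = 0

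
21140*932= 19702480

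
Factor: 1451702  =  2^1*7^1*97^1*1069^1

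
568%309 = 259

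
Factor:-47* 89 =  - 4183 = - 47^1*89^1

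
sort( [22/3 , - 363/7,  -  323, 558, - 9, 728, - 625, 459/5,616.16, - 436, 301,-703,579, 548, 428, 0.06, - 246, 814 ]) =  [ - 703, - 625,-436, - 323,  -  246, - 363/7, - 9, 0.06, 22/3,459/5, 301,428, 548, 558, 579, 616.16, 728 , 814 ] 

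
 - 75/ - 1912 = 75/1912= 0.04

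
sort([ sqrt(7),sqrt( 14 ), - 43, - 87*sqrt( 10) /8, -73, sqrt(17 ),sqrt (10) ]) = [ - 73, - 43, - 87*sqrt( 10 )/8,sqrt(7 ),sqrt ( 10),  sqrt (14) , sqrt(17)] 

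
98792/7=14113 +1/7 = 14113.14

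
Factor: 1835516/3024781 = 2^2 *19^( -1)*159199^( - 1)*458879^1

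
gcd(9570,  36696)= 66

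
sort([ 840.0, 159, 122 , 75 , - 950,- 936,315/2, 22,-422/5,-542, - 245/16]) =[- 950, - 936, - 542,-422/5,  -  245/16,22 , 75, 122, 315/2,159, 840.0 ] 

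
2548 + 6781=9329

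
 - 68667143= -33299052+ -35368091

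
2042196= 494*4134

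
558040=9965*56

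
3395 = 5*679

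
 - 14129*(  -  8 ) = 113032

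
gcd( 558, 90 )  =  18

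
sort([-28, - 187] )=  [  -  187,-28 ] 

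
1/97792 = 1/97792 = 0.00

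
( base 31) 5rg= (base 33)56F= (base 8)13032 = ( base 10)5658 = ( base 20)e2i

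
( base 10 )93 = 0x5d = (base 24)3L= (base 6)233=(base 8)135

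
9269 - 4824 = 4445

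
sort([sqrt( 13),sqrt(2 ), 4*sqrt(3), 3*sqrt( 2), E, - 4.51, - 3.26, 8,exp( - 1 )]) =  [ - 4.51, - 3.26, exp( - 1 ),sqrt( 2), E,sqrt(13 ),3 *sqrt ( 2) , 4*sqrt(3),8] 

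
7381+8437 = 15818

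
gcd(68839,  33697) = 1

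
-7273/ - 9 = 7273/9  =  808.11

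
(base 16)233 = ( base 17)1G2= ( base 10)563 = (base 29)jc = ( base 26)lh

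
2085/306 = 695/102 = 6.81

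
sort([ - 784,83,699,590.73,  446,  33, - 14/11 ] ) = [-784, - 14/11,33, 83, 446, 590.73,699] 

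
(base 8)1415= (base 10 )781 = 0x30D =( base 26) 141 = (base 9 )1057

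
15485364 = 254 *60966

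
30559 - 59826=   -  29267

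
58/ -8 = -8+3/4 = - 7.25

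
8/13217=8/13217= 0.00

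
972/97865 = 972/97865=0.01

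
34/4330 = 17/2165 = 0.01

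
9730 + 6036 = 15766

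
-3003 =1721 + -4724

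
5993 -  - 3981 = 9974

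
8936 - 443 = 8493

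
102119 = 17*6007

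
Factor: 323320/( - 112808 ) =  - 5^1*137^1*239^( - 1 ) = -685/239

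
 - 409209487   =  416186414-825395901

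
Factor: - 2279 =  - 43^1  *  53^1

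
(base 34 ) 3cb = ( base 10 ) 3887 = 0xF2F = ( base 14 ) 15b9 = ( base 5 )111022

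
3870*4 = 15480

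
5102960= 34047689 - 28944729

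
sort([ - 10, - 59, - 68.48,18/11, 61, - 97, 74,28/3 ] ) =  [ - 97, - 68.48,-59, - 10,18/11,28/3,61 , 74 ]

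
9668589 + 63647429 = 73316018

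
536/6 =89 + 1/3= 89.33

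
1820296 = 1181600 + 638696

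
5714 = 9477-3763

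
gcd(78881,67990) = 1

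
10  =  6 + 4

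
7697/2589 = 2 + 2519/2589 =2.97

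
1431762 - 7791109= - 6359347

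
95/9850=19/1970 = 0.01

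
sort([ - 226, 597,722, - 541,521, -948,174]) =[ - 948, - 541, - 226, 174, 521,597,722]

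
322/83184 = 161/41592 = 0.00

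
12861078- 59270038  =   - 46408960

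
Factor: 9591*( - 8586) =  - 2^1*3^5 * 23^1*53^1 * 139^1  =  - 82348326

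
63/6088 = 63/6088 =0.01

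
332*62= 20584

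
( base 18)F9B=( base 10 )5033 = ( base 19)DHH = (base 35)43S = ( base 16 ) 13a9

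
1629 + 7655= 9284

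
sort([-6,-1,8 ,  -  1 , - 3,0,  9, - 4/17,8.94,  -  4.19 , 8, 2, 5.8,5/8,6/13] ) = [-6 , - 4.19, - 3,- 1, - 1,- 4/17,0,6/13,5/8,2,5.8,8, 8, 8.94, 9]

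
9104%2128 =592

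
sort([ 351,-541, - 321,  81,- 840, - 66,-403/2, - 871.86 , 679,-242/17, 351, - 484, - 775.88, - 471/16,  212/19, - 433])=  [  -  871.86,-840, - 775.88 , - 541, - 484 ,-433, - 321, - 403/2, - 66, - 471/16, - 242/17, 212/19,  81,351, 351, 679] 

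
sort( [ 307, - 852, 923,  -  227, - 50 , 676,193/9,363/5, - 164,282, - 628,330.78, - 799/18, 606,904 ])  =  [-852 , - 628, - 227, - 164, - 50, - 799/18,193/9,363/5, 282,307,330.78, 606,676,904, 923 ]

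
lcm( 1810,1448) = 7240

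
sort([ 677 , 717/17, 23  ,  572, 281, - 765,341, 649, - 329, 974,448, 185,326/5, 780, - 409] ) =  [ - 765, - 409,- 329,23,717/17, 326/5,185,281,341, 448,572, 649,677,780,974]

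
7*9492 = 66444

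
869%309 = 251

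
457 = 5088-4631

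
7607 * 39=296673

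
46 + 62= 108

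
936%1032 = 936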